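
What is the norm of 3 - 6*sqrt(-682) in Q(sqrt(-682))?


N(a + b*sqrt(d)) = a^2 - d*b^2
= (3)^2 - (-682)*(-6)^2
= 9 + 24552
= 24561

24561


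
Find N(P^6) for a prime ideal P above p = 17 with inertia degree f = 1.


N(P^a) = p^(a*f)
= 17^(6*1)
= 17^6
= 24137569

24137569


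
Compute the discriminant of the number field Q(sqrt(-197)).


For K = Q(sqrt(d)) with d squarefree: disc(K) = d if d = 1 mod 4, and disc(K) = 4d if d = 2 or 3 mod 4.
Here d = -197, and d mod 4 = 3.
d = 3 mod 4, not 1 (O_K = Z[sqrt(d)]), so disc(K) = 4d = 4 * (-197) = -788

-788


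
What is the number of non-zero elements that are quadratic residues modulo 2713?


For prime p, the number of non-zero quadratic residues is (p-1)/2.
= (2713-1)/2
= 1356

1356


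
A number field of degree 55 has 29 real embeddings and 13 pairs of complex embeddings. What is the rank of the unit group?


By Dirichlet's unit theorem:
rank = r1 + r2 - 1
= 29 + 13 - 1
= 41

41


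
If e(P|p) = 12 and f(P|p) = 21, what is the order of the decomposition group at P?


|D_P| = e * f
= 12 * 21
= 252

252


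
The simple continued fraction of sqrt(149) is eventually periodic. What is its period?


Run the CF algorithm for sqrt(149).
a_0 = floor(sqrt(149)) = 12; set m_0=0, q_0=1.
Recurrence: m' = q*a - m,  q' = (d - m'^2)/q,  a' = floor((a_0 + m')/q').
  step 1: m=12, q=5, a=4
  step 2: m=8, q=17, a=1
  step 3: m=9, q=4, a=5
  step 4: m=11, q=7, a=3
  step 5: m=10, q=7, a=3
  step 6: m=11, q=4, a=5
  step 7: m=9, q=17, a=1
  step 8: m=8, q=5, a=4
  step 9: m=12, q=1, a=24
a_9 = 2*a_0 = 24, so the period closes here.
sqrt(149) = [12; 4, 1, 5, 3, 3, 5, 1, 4, 24]
Period length = 9

9


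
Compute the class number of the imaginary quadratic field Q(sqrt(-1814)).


K = Q(sqrt(-1814)). d mod 4 = 2, so D = disc(K) = 4d = -7256
h(K) equals the number of primitive reduced positive-definite forms (a, b, c) = a*x^2 + b*x*y + c*y^2 with b^2 - 4ac = D,
where reduced means |b| <= a <= c, with b >= 0 whenever |b| = a or a = c, and primitive means gcd(a, b, c) = 1.
Reduced forces 3a^2 <= |D| = 7256, so 1 <= a <= 49; b must have the parity of D, and c = (b^2 - D)/(4a) must be an integer >= a.
Enumerate a = 1..49, b in [-a, a]:
  a=1: (1, 0, 1814)  [1]
  a=2: (2, 0, 907)  [1]
  a=3: (3, -2, 605), (3, 2, 605)  [2]
  a=4: none
  a=5: (5, -2, 363), (5, 2, 363)  [2]
  a=6: (6, -4, 303), (6, 4, 303)  [2]
  a=7..8: none
  a=9: (9, -4, 202), (9, 4, 202)  [2]
  a=10: (10, -8, 183), (10, 8, 183)  [2]
  a=11: (11, -2, 165), (11, 2, 165)  [2]
  a=12..14: none
  a=15: (15, -8, 122), (15, -2, 121), (15, 2, 121), (15, 8, 122)  [4]
  a=16..17: none
  a=18: (18, -4, 101), (18, 4, 101)  [2]
  a=19..21: none
  a=22: (22, -20, 87), (22, 20, 87)  [2]
  a=23: (23, -14, 81), (23, 14, 81)  [2]
  a=24: none
  a=25: (25, -12, 74), (25, 12, 74)  [2]
  a=26: none
  a=27: (27, -14, 69), (27, 14, 69)  [2]
  a=28: none
  a=29: (29, -20, 66), (29, 20, 66)  [2]
  a=30: (30, -28, 67), (30, -8, 61), (30, 8, 61), (30, 28, 67)  [4]
  a=31..32: none
  a=33: (33, -20, 58), (33, -2, 55), (33, 2, 55), (33, 20, 58)  [4]
  a=34..36: none
  a=37: (37, -12, 50), (37, 12, 50)  [2]
  a=38..40: none
  a=41: (41, -40, 54), (41, 40, 54)  [2]
  a=42: none
  a=43: (43, -22, 45), (43, 22, 45)  [2]
  a=44: none
  a=45: (45, -32, 46), (45, 32, 46)  [2]
  a=46..49: none
Total reduced forms: 1 + 1 + 2 + 2 + 2 + 2 + 2 + 2 + 4 + 2 + 2 + 2 + 2 + 2 + 2 + 4 + 4 + 2 + 2 + 2 + 2 = 46
h = 46

46


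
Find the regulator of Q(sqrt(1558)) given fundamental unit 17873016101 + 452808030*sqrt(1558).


epsilon = 17873016101 + 452808030*sqrt(1558)
= 3.5746e+10
R = ln(3.5746e+10)
= 24.2997

24.2997


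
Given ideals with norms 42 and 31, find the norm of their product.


N(IJ) = N(I) * N(J)
= 42 * 31
= 1302

1302


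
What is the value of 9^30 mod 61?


p = 61 is prime and the exponent is (p-1)/2 = 30, so by Euler's criterion 9^30 = (9/61) = +1 or -1 mod 61.
Compute by square-and-multiply:
  30 = 16 + 8 + 4 + 2 (binary 11110)
  Repeated squaring mod 61: 9^1 = 9, 9^2 = 20, 9^4 = 34, 9^8 = 58, 9^16 = 9
  9^30 = 9^16 * 9^8 * 9^4 * 9^2 = 9 * 58 * 34 * 20 mod 61
    9 * 58 = 522 = 34 mod 61
    34 * 34 = 1156 = 58 mod 61
    58 * 20 = 1160 = 1 mod 61
  9^30 = 1 mod 61
Result 1: 9 is a quadratic residue mod 61.
9^30 mod 61 = 1

1


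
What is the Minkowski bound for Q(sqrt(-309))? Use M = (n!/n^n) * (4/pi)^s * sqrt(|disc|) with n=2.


d = -309, d mod 4 = 3, so disc(K) = 4d = -1236; |disc(K)| = 1236
Imaginary quadratic field, so n = 2, s = r2 = 1, r1 = 0
M = (n!/n^n) * (4/pi)^s * sqrt(|disc(K)|) = (2!/2^2) * (4/pi)^1 * sqrt(1236)
= 0.5 * 1.273240 * 35.156792
= 22.3815

22.3815


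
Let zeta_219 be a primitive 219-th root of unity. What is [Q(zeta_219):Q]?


The degree equals Euler's totient phi(219).
219 = 3 * 73
phi(219) = 144

144


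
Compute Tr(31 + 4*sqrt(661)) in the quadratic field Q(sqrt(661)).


Tr(a + b*sqrt(d)) = (a + b*sqrt(d)) + (a - b*sqrt(d)) = 2a
= 2 * (31)
= 62

62


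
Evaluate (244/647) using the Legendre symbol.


p = 647 is prime, so compute (244/647) with the reciprocity algorithm (Jacobi-symbol steps: pull out 2s via (2/n), flip via reciprocity, reduce):
  pull out 2: (2/647) = +1  (since 647 mod 8 = 7)
  pull out 2: (2/647) = +1  (since 647 mod 8 = 7)
  reciprocity: (61/647) -> +(647/61)
  reduce: (37/61)
  reciprocity: (37/61) -> +(61/37)
  reduce: (24/37)
  pull out 2: (2/37) = -1  (since 37 mod 8 = 5)
  pull out 2: (2/37) = -1  (since 37 mod 8 = 5)
  pull out 2: (2/37) = -1  (since 37 mod 8 = 5)
  reciprocity: (3/37) -> +(37/3)
  reduce: (1/3)
  (1/3) = 1
Product of signs = -1
(244/647) = -1

-1


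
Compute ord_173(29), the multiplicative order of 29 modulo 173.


We want ord_173(29), the smallest k >= 1 with 29^k = 1 mod 173.
n = 173 = 173, phi(173) = 172; the order divides phi(n).
Divisors of 172: 1, 2, 4, 43, 86, 172
Repeated squaring mod 173: 29^1 = 29, 29^2 = 149, 29^4 = 57, 29^8 = 135, 29^16 = 60, 29^32 = 140, 29^64 = 51, 29^128 = 6
Test divisors in increasing order:
  k=1: 29^1 = 29 mod 173
  k=2: 29^2 = 149 mod 173
  k=4: 29^4 = 57 mod 173
  k=43: 29^43 = 140 * 135 * 149 * 29 = 1 mod 173  <- first divisor giving 1
Order = 43

43


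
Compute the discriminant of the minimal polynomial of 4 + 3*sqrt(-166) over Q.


The element 4 + 3*sqrt(-166) has minimal polynomial:
x^2 - 8*x + 1510
Discriminant = (-8)^2 - 4*(1510)
= 64 - 6040
= -5976

-5976


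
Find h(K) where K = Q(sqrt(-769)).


K = Q(sqrt(-769)). d mod 4 = 3, so D = disc(K) = 4d = -3076
h(K) equals the number of primitive reduced positive-definite forms (a, b, c) = a*x^2 + b*x*y + c*y^2 with b^2 - 4ac = D,
where reduced means |b| <= a <= c, with b >= 0 whenever |b| = a or a = c, and primitive means gcd(a, b, c) = 1.
Reduced forces 3a^2 <= |D| = 3076, so 1 <= a <= 32; b must have the parity of D, and c = (b^2 - D)/(4a) must be an integer >= a.
Enumerate a = 1..32, b in [-a, a]:
  a=1: (1, 0, 769)  [1]
  a=2: (2, 2, 385)  [1]
  a=3..4: none
  a=5: (5, -2, 154), (5, 2, 154)  [2]
  a=6: none
  a=7: (7, -2, 110), (7, 2, 110)  [2]
  a=8..9: none
  a=10: (10, -2, 77), (10, 2, 77)  [2]
  a=11: (11, -2, 70), (11, 2, 70)  [2]
  a=12..13: none
  a=14: (14, -2, 55), (14, 2, 55)  [2]
  a=15..16: none
  a=17: (17, -16, 49), (17, 16, 49)  [2]
  a=18..21: none
  a=22: (22, -2, 35), (22, 2, 35)  [2]
  a=23: (23, -12, 35), (23, 12, 35)  [2]
  a=24: none
  a=25: (25, -18, 34), (25, 18, 34)  [2]
  a=26..32: none
Total reduced forms: 1 + 1 + 2 + 2 + 2 + 2 + 2 + 2 + 2 + 2 + 2 = 20
h = 20

20


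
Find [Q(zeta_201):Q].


The degree equals Euler's totient phi(201).
201 = 3 * 67
phi(201) = 132

132


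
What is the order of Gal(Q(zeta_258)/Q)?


|Gal(Q(zeta_258)/Q)| = phi(258)
= 84

84


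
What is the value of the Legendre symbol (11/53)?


p = 53 is prime, so compute (11/53) with the reciprocity algorithm (Jacobi-symbol steps: pull out 2s via (2/n), flip via reciprocity, reduce):
  reciprocity: (11/53) -> +(53/11)
  reduce: (9/11)
  reciprocity: (9/11) -> +(11/9)
  reduce: (2/9)
  pull out 2: (2/9) = +1  (since 9 mod 8 = 1)
  (1/9) = 1
Product of signs = 1
(11/53) = 1

1


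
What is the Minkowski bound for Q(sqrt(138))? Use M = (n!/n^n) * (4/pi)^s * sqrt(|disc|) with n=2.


d = 138, d mod 4 = 2, so disc(K) = 4d = 552; |disc(K)| = 552
Real quadratic field, so n = 2, s = r2 = 0, r1 = 2
M = (n!/n^n) * (4/pi)^s * sqrt(|disc(K)|) = (2!/2^2) * (4/pi)^0 * sqrt(552)
= 0.5 * 1.000000 * 23.494680
= 11.7473

11.7473


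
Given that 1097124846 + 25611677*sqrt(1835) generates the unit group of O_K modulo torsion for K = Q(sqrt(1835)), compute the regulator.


epsilon = 1097124846 + 25611677*sqrt(1835)
= 2.1942e+09
R = ln(2.1942e+09)
= 21.5091

21.5091


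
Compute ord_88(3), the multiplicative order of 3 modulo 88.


We want ord_88(3), the smallest k >= 1 with 3^k = 1 mod 88.
n = 88 = 2^3 * 11, phi(88) = 40; the order divides phi(n).
Divisors of 40: 1, 2, 4, 5, 8, 10, 20, 40
Repeated squaring mod 88: 3^1 = 3, 3^2 = 9, 3^4 = 81, 3^8 = 49, 3^16 = 25, 3^32 = 9
Test divisors in increasing order:
  k=1: 3^1 = 3 mod 88
  k=2: 3^2 = 9 mod 88
  k=4: 3^4 = 81 mod 88
  k=5: 3^5 = 81 * 3 = 67 mod 88
  k=8: 3^8 = 49 mod 88
  k=10: 3^10 = 49 * 9 = 1 mod 88  <- first divisor giving 1
Order = 10

10


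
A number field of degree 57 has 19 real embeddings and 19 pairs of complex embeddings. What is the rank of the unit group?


By Dirichlet's unit theorem:
rank = r1 + r2 - 1
= 19 + 19 - 1
= 37

37


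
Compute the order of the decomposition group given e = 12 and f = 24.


|D_P| = e * f
= 12 * 24
= 288

288


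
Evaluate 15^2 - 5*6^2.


x^2 - d*y^2
= 15^2 - 5*6^2
= 225 - 180
= 45

45


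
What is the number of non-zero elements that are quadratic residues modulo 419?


For prime p, the number of non-zero quadratic residues is (p-1)/2.
= (419-1)/2
= 209

209


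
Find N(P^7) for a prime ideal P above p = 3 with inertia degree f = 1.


N(P^a) = p^(a*f)
= 3^(7*1)
= 3^7
= 2187

2187


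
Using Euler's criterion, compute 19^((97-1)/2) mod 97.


p = 97 is prime and the exponent is (p-1)/2 = 48, so by Euler's criterion 19^48 = (19/97) = +1 or -1 mod 97.
Compute by square-and-multiply:
  48 = 32 + 16 (binary 110000)
  Repeated squaring mod 97: 19^1 = 19, 19^2 = 70, 19^4 = 50, 19^8 = 75, 19^16 = 96, 19^32 = 1
  19^48 = 19^32 * 19^16 = 1 * 96 mod 97
    1 * 96 = 96 = 96 mod 97
  19^48 = 96 mod 97
Result 96 = p - 1 = -1 mod 97: 19 is a quadratic non-residue mod 97. As a residue in [0, p-1] the value is 96.
19^48 mod 97 = 96

96


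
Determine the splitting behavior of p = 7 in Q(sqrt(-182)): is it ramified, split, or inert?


K = Q(sqrt(-182)). Since d mod 4 = 2, disc(K) = -728.
Check p | disc: -728 mod 7 = 0.
p divides disc, so p ramifies: (p) = P^2 with e=2, f=1, g=1.
Therefore p is ramified.

ramified


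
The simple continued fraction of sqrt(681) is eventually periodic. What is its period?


Run the CF algorithm for sqrt(681).
a_0 = floor(sqrt(681)) = 26; set m_0=0, q_0=1.
Recurrence: m' = q*a - m,  q' = (d - m'^2)/q,  a' = floor((a_0 + m')/q').
  step 1: m=26, q=5, a=10
  step 2: m=24, q=21, a=2
  step 3: m=18, q=17, a=2
  step 4: m=16, q=25, a=1
  step 5: m=9, q=24, a=1
  step 6: m=15, q=19, a=2
  step 7: m=23, q=8, a=6
  step 8: m=25, q=7, a=7
  step 9: m=24, q=15, a=3
  step 10: m=21, q=16, a=2
  step 11: m=11, q=35, a=1
  step 12: m=24, q=3, a=16
  step 13: m=24, q=35, a=1
  step 14: m=11, q=16, a=2
  step 15: m=21, q=15, a=3
  step 16: m=24, q=7, a=7
  step 17: m=25, q=8, a=6
  step 18: m=23, q=19, a=2
  step 19: m=15, q=24, a=1
  step 20: m=9, q=25, a=1
  step 21: m=16, q=17, a=2
  step 22: m=18, q=21, a=2
  step 23: m=24, q=5, a=10
  step 24: m=26, q=1, a=52
a_24 = 2*a_0 = 52, so the period closes here.
sqrt(681) = [26; 10, 2, 2, 1, 1, 2, 6, 7, 3, 2, 1, 16, 1, 2, 3, 7, 6, 2, 1, 1, 2, 2, 10, 52]
Period length = 24

24


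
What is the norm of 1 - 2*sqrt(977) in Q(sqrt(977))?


N(a + b*sqrt(d)) = a^2 - d*b^2
= (1)^2 - (977)*(-2)^2
= 1 - 3908
= -3907

-3907


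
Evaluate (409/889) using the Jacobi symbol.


Compute (409/889) via quadratic reciprocity:
  reciprocity: (409/889) -> +(889/409)
  reduce: (71/409)
  reciprocity: (71/409) -> +(409/71)
  reduce: (54/71)
  pull out 2: (2/71) = +1  (since 71 mod 8 = 7)
  reciprocity: (27/71) -> -(71/27)
  reduce: (17/27)
  reciprocity: (17/27) -> +(27/17)
  reduce: (10/17)
  pull out 2: (2/17) = +1  (since 17 mod 8 = 1)
  reciprocity: (5/17) -> +(17/5)
  reduce: (2/5)
  pull out 2: (2/5) = -1  (since 5 mod 8 = 5)
  (1/5) = 1
Product of signs = 1

1


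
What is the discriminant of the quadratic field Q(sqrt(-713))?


For K = Q(sqrt(d)) with d squarefree: disc(K) = d if d = 1 mod 4, and disc(K) = 4d if d = 2 or 3 mod 4.
Here d = -713, and d mod 4 = 3.
d = 3 mod 4, not 1 (O_K = Z[sqrt(d)]), so disc(K) = 4d = 4 * (-713) = -2852

-2852


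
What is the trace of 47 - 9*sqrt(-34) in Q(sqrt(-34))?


Tr(a + b*sqrt(d)) = (a + b*sqrt(d)) + (a - b*sqrt(d)) = 2a
= 2 * (47)
= 94

94


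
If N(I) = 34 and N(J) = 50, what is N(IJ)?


N(IJ) = N(I) * N(J)
= 34 * 50
= 1700

1700


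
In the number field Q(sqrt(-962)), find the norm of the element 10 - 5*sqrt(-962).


N(a + b*sqrt(d)) = a^2 - d*b^2
= (10)^2 - (-962)*(-5)^2
= 100 + 24050
= 24150

24150


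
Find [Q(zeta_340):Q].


The degree equals Euler's totient phi(340).
340 = 2^2 * 5 * 17
phi(340) = 128

128


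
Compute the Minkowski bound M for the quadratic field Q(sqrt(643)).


d = 643, d mod 4 = 3, so disc(K) = 4d = 2572; |disc(K)| = 2572
Real quadratic field, so n = 2, s = r2 = 0, r1 = 2
M = (n!/n^n) * (4/pi)^s * sqrt(|disc(K)|) = (2!/2^2) * (4/pi)^0 * sqrt(2572)
= 0.5 * 1.000000 * 50.714889
= 25.3574

25.3574


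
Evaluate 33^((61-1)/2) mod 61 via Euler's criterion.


p = 61 is prime and the exponent is (p-1)/2 = 30, so by Euler's criterion 33^30 = (33/61) = +1 or -1 mod 61.
Compute by square-and-multiply:
  30 = 16 + 8 + 4 + 2 (binary 11110)
  Repeated squaring mod 61: 33^1 = 33, 33^2 = 52, 33^4 = 20, 33^8 = 34, 33^16 = 58
  33^30 = 33^16 * 33^8 * 33^4 * 33^2 = 58 * 34 * 20 * 52 mod 61
    58 * 34 = 1972 = 20 mod 61
    20 * 20 = 400 = 34 mod 61
    34 * 52 = 1768 = 60 mod 61
  33^30 = 60 mod 61
Result 60 = p - 1 = -1 mod 61: 33 is a quadratic non-residue mod 61. As a residue in [0, p-1] the value is 60.
33^30 mod 61 = 60

60


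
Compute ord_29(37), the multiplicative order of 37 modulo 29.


We want ord_29(37), the smallest k >= 1 with 37^k = 1 mod 29.
n = 29 = 29, phi(29) = 28; the order divides phi(n).
Divisors of 28: 1, 2, 4, 7, 14, 28
Repeated squaring mod 29: 37^1 = 8, 37^2 = 6, 37^4 = 7, 37^8 = 20, 37^16 = 23
Test divisors in increasing order:
  k=1: 37^1 = 8 mod 29
  k=2: 37^2 = 6 mod 29
  k=4: 37^4 = 7 mod 29
  k=7: 37^7 = 7 * 6 * 8 = 17 mod 29
  k=14: 37^14 = 20 * 7 * 6 = 28 mod 29
  k=28: 37^28 = 23 * 20 * 7 = 1 mod 29  <- first divisor giving 1
Order = 28

28


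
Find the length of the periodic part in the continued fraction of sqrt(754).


Run the CF algorithm for sqrt(754).
a_0 = floor(sqrt(754)) = 27; set m_0=0, q_0=1.
Recurrence: m' = q*a - m,  q' = (d - m'^2)/q,  a' = floor((a_0 + m')/q').
  step 1: m=27, q=25, a=2
  step 2: m=23, q=9, a=5
  step 3: m=22, q=30, a=1
  step 4: m=8, q=23, a=1
  step 5: m=15, q=23, a=1
  step 6: m=8, q=30, a=1
  step 7: m=22, q=9, a=5
  step 8: m=23, q=25, a=2
  step 9: m=27, q=1, a=54
a_9 = 2*a_0 = 54, so the period closes here.
sqrt(754) = [27; 2, 5, 1, 1, 1, 1, 5, 2, 54]
Period length = 9

9


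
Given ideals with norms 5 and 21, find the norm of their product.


N(IJ) = N(I) * N(J)
= 5 * 21
= 105

105


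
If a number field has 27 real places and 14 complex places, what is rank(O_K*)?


By Dirichlet's unit theorem:
rank = r1 + r2 - 1
= 27 + 14 - 1
= 40

40


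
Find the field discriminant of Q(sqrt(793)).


For K = Q(sqrt(d)) with d squarefree: disc(K) = d if d = 1 mod 4, and disc(K) = 4d if d = 2 or 3 mod 4.
Here d = 793, and d mod 4 = 1.
d = 1 mod 4 (O_K = Z[(1+sqrt(d))/2]), so disc(K) = d = 793

793


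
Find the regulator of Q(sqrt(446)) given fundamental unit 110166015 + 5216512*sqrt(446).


epsilon = 110166015 + 5216512*sqrt(446)
= 2.2033e+08
R = ln(2.2033e+08)
= 19.2106

19.2106


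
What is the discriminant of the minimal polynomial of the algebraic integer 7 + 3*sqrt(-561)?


The element 7 + 3*sqrt(-561) has minimal polynomial:
x^2 - 14*x + 5098
Discriminant = (-14)^2 - 4*(5098)
= 196 - 20392
= -20196

-20196


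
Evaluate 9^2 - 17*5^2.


x^2 - d*y^2
= 9^2 - 17*5^2
= 81 - 425
= -344

-344


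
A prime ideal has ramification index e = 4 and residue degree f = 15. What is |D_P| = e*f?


|D_P| = e * f
= 4 * 15
= 60

60


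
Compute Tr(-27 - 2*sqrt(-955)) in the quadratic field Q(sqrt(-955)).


Tr(a + b*sqrt(d)) = (a + b*sqrt(d)) + (a - b*sqrt(d)) = 2a
= 2 * (-27)
= -54

-54


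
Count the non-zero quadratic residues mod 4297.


For prime p, the number of non-zero quadratic residues is (p-1)/2.
= (4297-1)/2
= 2148

2148


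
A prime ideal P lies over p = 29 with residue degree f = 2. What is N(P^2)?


N(P^a) = p^(a*f)
= 29^(2*2)
= 29^4
= 707281

707281


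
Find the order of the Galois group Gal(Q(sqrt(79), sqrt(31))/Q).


The 2 square roots of distinct primes are multiplicatively independent over Q,
so [K:Q] = 2^2 and Gal(K/Q) is isomorphic to (Z/2Z)^2.
|Gal| = 2^2 = 4

4


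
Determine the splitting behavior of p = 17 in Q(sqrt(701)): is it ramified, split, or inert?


K = Q(sqrt(701)). Since d mod 4 = 1, disc(K) = 701.
Check p | disc: 701 mod 17 = 4.
p does not divide disc. Compute Legendre symbol (d/p):
4^((17-1)/2) mod 17 = 1
(d/p) = 1, so p splits: (p) = P*P' with e=1, f=1, g=2.
Therefore p is split.

split


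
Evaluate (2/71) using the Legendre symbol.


p = 71 is prime, so compute (2/71) with the reciprocity algorithm (Jacobi-symbol steps: pull out 2s via (2/n), flip via reciprocity, reduce):
  pull out 2: (2/71) = +1  (since 71 mod 8 = 7)
  (1/71) = 1
Product of signs = 1
(2/71) = 1

1


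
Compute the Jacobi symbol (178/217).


Compute (178/217) via quadratic reciprocity:
  pull out 2: (2/217) = +1  (since 217 mod 8 = 1)
  reciprocity: (89/217) -> +(217/89)
  reduce: (39/89)
  reciprocity: (39/89) -> +(89/39)
  reduce: (11/39)
  reciprocity: (11/39) -> -(39/11)
  reduce: (6/11)
  pull out 2: (2/11) = -1  (since 11 mod 8 = 3)
  reciprocity: (3/11) -> -(11/3)
  reduce: (2/3)
  pull out 2: (2/3) = -1  (since 3 mod 8 = 3)
  (1/3) = 1
Product of signs = 1

1


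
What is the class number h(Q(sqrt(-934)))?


K = Q(sqrt(-934)). d mod 4 = 2, so D = disc(K) = 4d = -3736
h(K) equals the number of primitive reduced positive-definite forms (a, b, c) = a*x^2 + b*x*y + c*y^2 with b^2 - 4ac = D,
where reduced means |b| <= a <= c, with b >= 0 whenever |b| = a or a = c, and primitive means gcd(a, b, c) = 1.
Reduced forces 3a^2 <= |D| = 3736, so 1 <= a <= 35; b must have the parity of D, and c = (b^2 - D)/(4a) must be an integer >= a.
Enumerate a = 1..35, b in [-a, a]:
  a=1: (1, 0, 934)  [1]
  a=2: (2, 0, 467)  [1]
  a=3..4: none
  a=5: (5, -2, 187), (5, 2, 187)  [2]
  a=6: none
  a=7: (7, -4, 134), (7, 4, 134)  [2]
  a=8..9: none
  a=10: (10, -8, 95), (10, 8, 95)  [2]
  a=11: (11, -2, 85), (11, 2, 85)  [2]
  a=12..13: none
  a=14: (14, -4, 67), (14, 4, 67)  [2]
  a=15..16: none
  a=17: (17, -2, 55), (17, 2, 55)  [2]
  a=18: none
  a=19: (19, -8, 50), (19, 8, 50)  [2]
  a=20..21: none
  a=22: (22, -20, 47), (22, 20, 47)  [2]
  a=23: (23, -6, 41), (23, 6, 41)  [2]
  a=24: none
  a=25: (25, -8, 38), (25, 8, 38)  [2]
  a=26..28: none
  a=29: (29, -18, 35), (29, 18, 35)  [2]
  a=30..33: none
  a=34: (34, -32, 35), (34, 32, 35)  [2]
  a=35: none
Total reduced forms: 1 + 1 + 2 + 2 + 2 + 2 + 2 + 2 + 2 + 2 + 2 + 2 + 2 + 2 = 26
h = 26

26


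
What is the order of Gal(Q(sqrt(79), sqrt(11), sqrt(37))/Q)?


The 3 square roots of distinct primes are multiplicatively independent over Q,
so [K:Q] = 2^3 and Gal(K/Q) is isomorphic to (Z/2Z)^3.
|Gal| = 2^3 = 8

8


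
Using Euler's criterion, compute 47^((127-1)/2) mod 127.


p = 127 is prime and the exponent is (p-1)/2 = 63, so by Euler's criterion 47^63 = (47/127) = +1 or -1 mod 127.
Compute by square-and-multiply:
  63 = 32 + 16 + 8 + 4 + 2 + 1 (binary 111111)
  Repeated squaring mod 127: 47^1 = 47, 47^2 = 50, 47^4 = 87, 47^8 = 76, 47^16 = 61, 47^32 = 38
  47^63 = 47^32 * 47^16 * 47^8 * 47^4 * 47^2 * 47^1 = 38 * 61 * 76 * 87 * 50 * 47 mod 127
    38 * 61 = 2318 = 32 mod 127
    32 * 76 = 2432 = 19 mod 127
    19 * 87 = 1653 = 2 mod 127
    2 * 50 = 100 = 100 mod 127
    100 * 47 = 4700 = 1 mod 127
  47^63 = 1 mod 127
Result 1: 47 is a quadratic residue mod 127.
47^63 mod 127 = 1

1


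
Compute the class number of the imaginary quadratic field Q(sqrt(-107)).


K = Q(sqrt(-107)). d mod 4 = 1, so D = disc(K) = d = -107
h(K) equals the number of primitive reduced positive-definite forms (a, b, c) = a*x^2 + b*x*y + c*y^2 with b^2 - 4ac = D,
where reduced means |b| <= a <= c, with b >= 0 whenever |b| = a or a = c, and primitive means gcd(a, b, c) = 1.
Reduced forces 3a^2 <= |D| = 107, so 1 <= a <= 5; b must have the parity of D, and c = (b^2 - D)/(4a) must be an integer >= a.
Enumerate a = 1..5, b in [-a, a]:
  a=1: (1, 1, 27)  [1]
  a=2: none
  a=3: (3, -1, 9), (3, 1, 9)  [2]
  a=4..5: none
Total reduced forms: 1 + 2 = 3
h = 3

3


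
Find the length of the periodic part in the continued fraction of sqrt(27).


Run the CF algorithm for sqrt(27).
a_0 = floor(sqrt(27)) = 5; set m_0=0, q_0=1.
Recurrence: m' = q*a - m,  q' = (d - m'^2)/q,  a' = floor((a_0 + m')/q').
  step 1: m=5, q=2, a=5
  step 2: m=5, q=1, a=10
a_2 = 2*a_0 = 10, so the period closes here.
sqrt(27) = [5; 5, 10]
Period length = 2

2


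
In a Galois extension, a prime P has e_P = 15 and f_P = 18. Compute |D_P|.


|D_P| = e * f
= 15 * 18
= 270

270


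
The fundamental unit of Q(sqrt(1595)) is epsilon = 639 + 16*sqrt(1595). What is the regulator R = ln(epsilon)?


epsilon = 639 + 16*sqrt(1595)
= 1277.9992
R = ln(1277.9992)
= 7.1531

7.1531


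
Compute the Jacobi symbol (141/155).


Compute (141/155) via quadratic reciprocity:
  reciprocity: (141/155) -> +(155/141)
  reduce: (14/141)
  pull out 2: (2/141) = -1  (since 141 mod 8 = 5)
  reciprocity: (7/141) -> +(141/7)
  reduce: (1/7)
  (1/7) = 1
Product of signs = -1

-1


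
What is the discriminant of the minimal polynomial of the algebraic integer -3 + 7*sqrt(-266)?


The element -3 + 7*sqrt(-266) has minimal polynomial:
x^2 + 6*x + 13043
Discriminant = (6)^2 - 4*(13043)
= 36 - 52172
= -52136

-52136


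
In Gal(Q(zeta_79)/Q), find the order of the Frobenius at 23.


The Frobenius at p in Gal(Q(zeta_n)/Q) = (Z/nZ)* is the class of p, so its order is ord_79(23), the smallest k >= 1 with 23^k = 1 mod 79.
n = 79 = 79, phi(79) = 78; the order divides phi(n).
Divisors of 78: 1, 2, 3, 6, 13, 26, 39, 78
Repeated squaring mod 79: 23^1 = 23, 23^2 = 55, 23^4 = 23, 23^8 = 55, 23^16 = 23, 23^32 = 55, 23^64 = 23
Test divisors in increasing order:
  k=1: 23^1 = 23 mod 79
  k=2: 23^2 = 55 mod 79
  k=3: 23^3 = 55 * 23 = 1 mod 79  <- first divisor giving 1
Order = 3

3


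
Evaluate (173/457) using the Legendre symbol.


p = 457 is prime, so compute (173/457) with the reciprocity algorithm (Jacobi-symbol steps: pull out 2s via (2/n), flip via reciprocity, reduce):
  reciprocity: (173/457) -> +(457/173)
  reduce: (111/173)
  reciprocity: (111/173) -> +(173/111)
  reduce: (62/111)
  pull out 2: (2/111) = +1  (since 111 mod 8 = 7)
  reciprocity: (31/111) -> -(111/31)
  reduce: (18/31)
  pull out 2: (2/31) = +1  (since 31 mod 8 = 7)
  reciprocity: (9/31) -> +(31/9)
  reduce: (4/9)
  pull out 2: (2/9) = +1  (since 9 mod 8 = 1)
  pull out 2: (2/9) = +1  (since 9 mod 8 = 1)
  (1/9) = 1
Product of signs = -1
(173/457) = -1

-1


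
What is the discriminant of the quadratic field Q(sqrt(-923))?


For K = Q(sqrt(d)) with d squarefree: disc(K) = d if d = 1 mod 4, and disc(K) = 4d if d = 2 or 3 mod 4.
Here d = -923, and d mod 4 = 1.
d = 1 mod 4 (O_K = Z[(1+sqrt(d))/2]), so disc(K) = d = -923

-923


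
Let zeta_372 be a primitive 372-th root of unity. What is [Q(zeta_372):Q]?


The degree equals Euler's totient phi(372).
372 = 2^2 * 3 * 31
phi(372) = 120

120


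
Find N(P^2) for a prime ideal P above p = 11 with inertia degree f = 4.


N(P^a) = p^(a*f)
= 11^(2*4)
= 11^8
= 214358881

214358881


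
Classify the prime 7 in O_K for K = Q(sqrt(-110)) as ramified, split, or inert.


K = Q(sqrt(-110)). Since d mod 4 = 2, disc(K) = -440.
Check p | disc: -440 mod 7 = 1.
p does not divide disc. Compute Legendre symbol (d/p):
2^((7-1)/2) mod 7 = 1
(d/p) = 1, so p splits: (p) = P*P' with e=1, f=1, g=2.
Therefore p is split.

split


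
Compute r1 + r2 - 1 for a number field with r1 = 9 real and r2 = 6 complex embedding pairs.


By Dirichlet's unit theorem:
rank = r1 + r2 - 1
= 9 + 6 - 1
= 14

14


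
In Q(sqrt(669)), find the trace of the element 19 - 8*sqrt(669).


Tr(a + b*sqrt(d)) = (a + b*sqrt(d)) + (a - b*sqrt(d)) = 2a
= 2 * (19)
= 38

38


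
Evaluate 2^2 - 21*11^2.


x^2 - d*y^2
= 2^2 - 21*11^2
= 4 - 2541
= -2537

-2537


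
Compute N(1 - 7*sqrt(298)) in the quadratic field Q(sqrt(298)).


N(a + b*sqrt(d)) = a^2 - d*b^2
= (1)^2 - (298)*(-7)^2
= 1 - 14602
= -14601

-14601


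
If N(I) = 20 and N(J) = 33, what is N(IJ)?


N(IJ) = N(I) * N(J)
= 20 * 33
= 660

660


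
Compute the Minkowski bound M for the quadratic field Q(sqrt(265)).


d = 265, d mod 4 = 1, so disc(K) = d = 265; |disc(K)| = 265
Real quadratic field, so n = 2, s = r2 = 0, r1 = 2
M = (n!/n^n) * (4/pi)^s * sqrt(|disc(K)|) = (2!/2^2) * (4/pi)^0 * sqrt(265)
= 0.5 * 1.000000 * 16.278821
= 8.1394

8.1394


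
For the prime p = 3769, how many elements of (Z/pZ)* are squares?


For prime p, the number of non-zero quadratic residues is (p-1)/2.
= (3769-1)/2
= 1884

1884


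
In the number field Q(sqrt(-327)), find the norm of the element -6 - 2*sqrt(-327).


N(a + b*sqrt(d)) = a^2 - d*b^2
= (-6)^2 - (-327)*(-2)^2
= 36 + 1308
= 1344

1344


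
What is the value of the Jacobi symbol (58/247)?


Compute (58/247) via quadratic reciprocity:
  pull out 2: (2/247) = +1  (since 247 mod 8 = 7)
  reciprocity: (29/247) -> +(247/29)
  reduce: (15/29)
  reciprocity: (15/29) -> +(29/15)
  reduce: (14/15)
  pull out 2: (2/15) = +1  (since 15 mod 8 = 7)
  reciprocity: (7/15) -> -(15/7)
  reduce: (1/7)
  (1/7) = 1
Product of signs = -1

-1


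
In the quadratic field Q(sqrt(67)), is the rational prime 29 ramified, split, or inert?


K = Q(sqrt(67)). Since d mod 4 = 3, disc(K) = 268.
Check p | disc: 268 mod 29 = 7.
p does not divide disc. Compute Legendre symbol (d/p):
9^((29-1)/2) mod 29 = 1
(d/p) = 1, so p splits: (p) = P*P' with e=1, f=1, g=2.
Therefore p is split.

split


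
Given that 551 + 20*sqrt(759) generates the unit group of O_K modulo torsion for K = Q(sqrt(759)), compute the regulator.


epsilon = 551 + 20*sqrt(759)
= 1101.9991
R = ln(1101.9991)
= 7.0049

7.0049


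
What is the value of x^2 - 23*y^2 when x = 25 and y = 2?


x^2 - d*y^2
= 25^2 - 23*2^2
= 625 - 92
= 533

533


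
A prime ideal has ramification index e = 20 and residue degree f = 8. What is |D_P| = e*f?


|D_P| = e * f
= 20 * 8
= 160

160


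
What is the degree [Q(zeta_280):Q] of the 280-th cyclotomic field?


The degree equals Euler's totient phi(280).
280 = 2^3 * 5 * 7
phi(280) = 96

96


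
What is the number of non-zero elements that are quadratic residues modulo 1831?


For prime p, the number of non-zero quadratic residues is (p-1)/2.
= (1831-1)/2
= 915

915


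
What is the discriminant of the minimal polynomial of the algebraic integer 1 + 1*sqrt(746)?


The element 1 + 1*sqrt(746) has minimal polynomial:
x^2 - 2*x - 745
Discriminant = (-2)^2 - 4*(-745)
= 4 + 2980
= 2984

2984


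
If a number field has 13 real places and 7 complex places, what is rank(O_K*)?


By Dirichlet's unit theorem:
rank = r1 + r2 - 1
= 13 + 7 - 1
= 19

19


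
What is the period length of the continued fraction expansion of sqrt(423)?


Run the CF algorithm for sqrt(423).
a_0 = floor(sqrt(423)) = 20; set m_0=0, q_0=1.
Recurrence: m' = q*a - m,  q' = (d - m'^2)/q,  a' = floor((a_0 + m')/q').
  step 1: m=20, q=23, a=1
  step 2: m=3, q=18, a=1
  step 3: m=15, q=11, a=3
  step 4: m=18, q=9, a=4
  step 5: m=18, q=11, a=3
  step 6: m=15, q=18, a=1
  step 7: m=3, q=23, a=1
  step 8: m=20, q=1, a=40
a_8 = 2*a_0 = 40, so the period closes here.
sqrt(423) = [20; 1, 1, 3, 4, 3, 1, 1, 40]
Period length = 8

8


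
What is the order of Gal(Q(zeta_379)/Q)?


|Gal(Q(zeta_379)/Q)| = phi(379)
= 378

378


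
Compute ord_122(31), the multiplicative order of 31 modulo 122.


We want ord_122(31), the smallest k >= 1 with 31^k = 1 mod 122.
n = 122 = 2 * 61, phi(122) = 60; the order divides phi(n).
Divisors of 60: 1, 2, 3, 4, 5, 6, 10, 12, 15, 20, 30, 60
Repeated squaring mod 122: 31^1 = 31, 31^2 = 107, 31^4 = 103, 31^8 = 117, 31^16 = 25, 31^32 = 15
Test divisors in increasing order:
  k=1: 31^1 = 31 mod 122
  k=2: 31^2 = 107 mod 122
  k=3: 31^3 = 107 * 31 = 23 mod 122
  k=4: 31^4 = 103 mod 122
  k=5: 31^5 = 103 * 31 = 21 mod 122
  k=6: 31^6 = 103 * 107 = 41 mod 122
  k=10: 31^10 = 117 * 107 = 75 mod 122
  k=12: 31^12 = 117 * 103 = 95 mod 122
  k=15: 31^15 = 117 * 103 * 107 * 31 = 111 mod 122
  k=20: 31^20 = 25 * 103 = 13 mod 122
  k=30: 31^30 = 25 * 117 * 103 * 107 = 121 mod 122
  k=60: 31^60 = 15 * 25 * 117 * 103 = 1 mod 122  <- first divisor giving 1
Order = 60

60


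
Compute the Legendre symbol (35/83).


p = 83 is prime, so compute (35/83) with the reciprocity algorithm (Jacobi-symbol steps: pull out 2s via (2/n), flip via reciprocity, reduce):
  reciprocity: (35/83) -> -(83/35)
  reduce: (13/35)
  reciprocity: (13/35) -> +(35/13)
  reduce: (9/13)
  reciprocity: (9/13) -> +(13/9)
  reduce: (4/9)
  pull out 2: (2/9) = +1  (since 9 mod 8 = 1)
  pull out 2: (2/9) = +1  (since 9 mod 8 = 1)
  (1/9) = 1
Product of signs = -1
(35/83) = -1

-1


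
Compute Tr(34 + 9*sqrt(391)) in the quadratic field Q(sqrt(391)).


Tr(a + b*sqrt(d)) = (a + b*sqrt(d)) + (a - b*sqrt(d)) = 2a
= 2 * (34)
= 68

68


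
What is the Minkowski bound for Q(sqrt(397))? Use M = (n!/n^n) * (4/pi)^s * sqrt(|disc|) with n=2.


d = 397, d mod 4 = 1, so disc(K) = d = 397; |disc(K)| = 397
Real quadratic field, so n = 2, s = r2 = 0, r1 = 2
M = (n!/n^n) * (4/pi)^s * sqrt(|disc(K)|) = (2!/2^2) * (4/pi)^0 * sqrt(397)
= 0.5 * 1.000000 * 19.924859
= 9.9624

9.9624


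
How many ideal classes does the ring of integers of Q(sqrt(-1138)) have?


K = Q(sqrt(-1138)). d mod 4 = 2, so D = disc(K) = 4d = -4552
h(K) equals the number of primitive reduced positive-definite forms (a, b, c) = a*x^2 + b*x*y + c*y^2 with b^2 - 4ac = D,
where reduced means |b| <= a <= c, with b >= 0 whenever |b| = a or a = c, and primitive means gcd(a, b, c) = 1.
Reduced forces 3a^2 <= |D| = 4552, so 1 <= a <= 38; b must have the parity of D, and c = (b^2 - D)/(4a) must be an integer >= a.
Enumerate a = 1..38, b in [-a, a]:
  a=1: (1, 0, 1138)  [1]
  a=2: (2, 0, 569)  [1]
  a=3..16: none
  a=17: (17, -2, 67), (17, 2, 67)  [2]
  a=18..22: none
  a=23: (23, -18, 53), (23, 18, 53)  [2]
  a=24..28: none
  a=29: (29, -28, 46), (29, 28, 46)  [2]
  a=30: none
  a=31: (31, -6, 37), (31, 6, 37)  [2]
  a=32..33: none
  a=34: (34, -32, 41), (34, 32, 41)  [2]
  a=35..38: none
Total reduced forms: 1 + 1 + 2 + 2 + 2 + 2 + 2 = 12
h = 12

12


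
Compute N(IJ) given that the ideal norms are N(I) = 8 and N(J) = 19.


N(IJ) = N(I) * N(J)
= 8 * 19
= 152

152


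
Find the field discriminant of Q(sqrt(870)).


For K = Q(sqrt(d)) with d squarefree: disc(K) = d if d = 1 mod 4, and disc(K) = 4d if d = 2 or 3 mod 4.
Here d = 870, and d mod 4 = 2.
d = 2 mod 4, not 1 (O_K = Z[sqrt(d)]), so disc(K) = 4d = 4 * (870) = 3480

3480


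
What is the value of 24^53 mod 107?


p = 107 is prime and the exponent is (p-1)/2 = 53, so by Euler's criterion 24^53 = (24/107) = +1 or -1 mod 107.
Compute by square-and-multiply:
  53 = 32 + 16 + 4 + 1 (binary 110101)
  Repeated squaring mod 107: 24^1 = 24, 24^2 = 41, 24^4 = 76, 24^8 = 105, 24^16 = 4, 24^32 = 16
  24^53 = 24^32 * 24^16 * 24^4 * 24^1 = 16 * 4 * 76 * 24 mod 107
    16 * 4 = 64 = 64 mod 107
    64 * 76 = 4864 = 49 mod 107
    49 * 24 = 1176 = 106 mod 107
  24^53 = 106 mod 107
Result 106 = p - 1 = -1 mod 107: 24 is a quadratic non-residue mod 107. As a residue in [0, p-1] the value is 106.
24^53 mod 107 = 106

106


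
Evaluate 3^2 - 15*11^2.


x^2 - d*y^2
= 3^2 - 15*11^2
= 9 - 1815
= -1806

-1806


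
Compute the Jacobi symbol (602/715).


Compute (602/715) via quadratic reciprocity:
  pull out 2: (2/715) = -1  (since 715 mod 8 = 3)
  reciprocity: (301/715) -> +(715/301)
  reduce: (113/301)
  reciprocity: (113/301) -> +(301/113)
  reduce: (75/113)
  reciprocity: (75/113) -> +(113/75)
  reduce: (38/75)
  pull out 2: (2/75) = -1  (since 75 mod 8 = 3)
  reciprocity: (19/75) -> -(75/19)
  reduce: (18/19)
  pull out 2: (2/19) = -1  (since 19 mod 8 = 3)
  reciprocity: (9/19) -> +(19/9)
  reduce: (1/9)
  (1/9) = 1
Product of signs = 1

1


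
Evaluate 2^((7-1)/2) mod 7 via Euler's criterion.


p = 7 is prime and the exponent is (p-1)/2 = 3, so by Euler's criterion 2^3 = (2/7) = +1 or -1 mod 7.
Compute by square-and-multiply:
  3 = 2 + 1 (binary 11)
  Repeated squaring mod 7: 2^1 = 2, 2^2 = 4
  2^3 = 2^2 * 2^1 = 4 * 2 mod 7
    4 * 2 = 8 = 1 mod 7
  2^3 = 1 mod 7
Result 1: 2 is a quadratic residue mod 7.
2^3 mod 7 = 1

1


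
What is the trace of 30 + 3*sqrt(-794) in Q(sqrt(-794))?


Tr(a + b*sqrt(d)) = (a + b*sqrt(d)) + (a - b*sqrt(d)) = 2a
= 2 * (30)
= 60

60


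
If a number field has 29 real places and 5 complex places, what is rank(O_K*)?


By Dirichlet's unit theorem:
rank = r1 + r2 - 1
= 29 + 5 - 1
= 33

33


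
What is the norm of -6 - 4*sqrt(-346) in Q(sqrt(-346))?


N(a + b*sqrt(d)) = a^2 - d*b^2
= (-6)^2 - (-346)*(-4)^2
= 36 + 5536
= 5572

5572


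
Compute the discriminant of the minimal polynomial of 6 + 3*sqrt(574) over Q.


The element 6 + 3*sqrt(574) has minimal polynomial:
x^2 - 12*x - 5130
Discriminant = (-12)^2 - 4*(-5130)
= 144 + 20520
= 20664

20664


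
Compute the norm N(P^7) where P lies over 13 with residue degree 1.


N(P^a) = p^(a*f)
= 13^(7*1)
= 13^7
= 62748517

62748517


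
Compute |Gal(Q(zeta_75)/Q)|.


|Gal(Q(zeta_75)/Q)| = phi(75)
= 40

40


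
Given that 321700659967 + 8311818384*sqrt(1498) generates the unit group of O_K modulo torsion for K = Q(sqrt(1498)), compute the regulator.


epsilon = 321700659967 + 8311818384*sqrt(1498)
= 6.4340e+11
R = ln(6.4340e+11)
= 27.1900

27.1900


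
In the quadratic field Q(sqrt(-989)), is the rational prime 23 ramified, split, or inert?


K = Q(sqrt(-989)). Since d mod 4 = 3, disc(K) = -3956.
Check p | disc: -3956 mod 23 = 0.
p divides disc, so p ramifies: (p) = P^2 with e=2, f=1, g=1.
Therefore p is ramified.

ramified


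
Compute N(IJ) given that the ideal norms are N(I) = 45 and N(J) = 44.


N(IJ) = N(I) * N(J)
= 45 * 44
= 1980

1980


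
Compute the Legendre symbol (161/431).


p = 431 is prime, so compute (161/431) with the reciprocity algorithm (Jacobi-symbol steps: pull out 2s via (2/n), flip via reciprocity, reduce):
  reciprocity: (161/431) -> +(431/161)
  reduce: (109/161)
  reciprocity: (109/161) -> +(161/109)
  reduce: (52/109)
  pull out 2: (2/109) = -1  (since 109 mod 8 = 5)
  pull out 2: (2/109) = -1  (since 109 mod 8 = 5)
  reciprocity: (13/109) -> +(109/13)
  reduce: (5/13)
  reciprocity: (5/13) -> +(13/5)
  reduce: (3/5)
  reciprocity: (3/5) -> +(5/3)
  reduce: (2/3)
  pull out 2: (2/3) = -1  (since 3 mod 8 = 3)
  (1/3) = 1
Product of signs = -1
(161/431) = -1

-1


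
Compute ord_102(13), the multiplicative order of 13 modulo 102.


We want ord_102(13), the smallest k >= 1 with 13^k = 1 mod 102.
n = 102 = 2 * 3 * 17, phi(102) = 32; the order divides phi(n).
Divisors of 32: 1, 2, 4, 8, 16, 32
Repeated squaring mod 102: 13^1 = 13, 13^2 = 67, 13^4 = 1, 13^8 = 1, 13^16 = 1, 13^32 = 1
Test divisors in increasing order:
  k=1: 13^1 = 13 mod 102
  k=2: 13^2 = 67 mod 102
  k=4: 13^4 = 1 mod 102  <- first divisor giving 1
Order = 4

4


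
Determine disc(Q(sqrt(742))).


For K = Q(sqrt(d)) with d squarefree: disc(K) = d if d = 1 mod 4, and disc(K) = 4d if d = 2 or 3 mod 4.
Here d = 742, and d mod 4 = 2.
d = 2 mod 4, not 1 (O_K = Z[sqrt(d)]), so disc(K) = 4d = 4 * (742) = 2968

2968


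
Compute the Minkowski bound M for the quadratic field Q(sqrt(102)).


d = 102, d mod 4 = 2, so disc(K) = 4d = 408; |disc(K)| = 408
Real quadratic field, so n = 2, s = r2 = 0, r1 = 2
M = (n!/n^n) * (4/pi)^s * sqrt(|disc(K)|) = (2!/2^2) * (4/pi)^0 * sqrt(408)
= 0.5 * 1.000000 * 20.199010
= 10.0995

10.0995


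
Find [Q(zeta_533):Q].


The degree equals Euler's totient phi(533).
533 = 13 * 41
phi(533) = 480

480


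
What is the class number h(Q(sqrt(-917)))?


K = Q(sqrt(-917)). d mod 4 = 3, so D = disc(K) = 4d = -3668
h(K) equals the number of primitive reduced positive-definite forms (a, b, c) = a*x^2 + b*x*y + c*y^2 with b^2 - 4ac = D,
where reduced means |b| <= a <= c, with b >= 0 whenever |b| = a or a = c, and primitive means gcd(a, b, c) = 1.
Reduced forces 3a^2 <= |D| = 3668, so 1 <= a <= 34; b must have the parity of D, and c = (b^2 - D)/(4a) must be an integer >= a.
Enumerate a = 1..34, b in [-a, a]:
  a=1: (1, 0, 917)  [1]
  a=2: (2, 2, 459)  [1]
  a=3: (3, -2, 306), (3, 2, 306)  [2]
  a=4..5: none
  a=6: (6, -2, 153), (6, 2, 153)  [2]
  a=7: (7, 0, 131)  [1]
  a=8: none
  a=9: (9, -2, 102), (9, 2, 102)  [2]
  a=10..13: none
  a=14: (14, 14, 69)  [1]
  a=15..16: none
  a=17: (17, -2, 54), (17, 2, 54)  [2]
  a=18: (18, -2, 51), (18, 2, 51)  [2]
  a=19..20: none
  a=21: (21, -14, 46), (21, 14, 46)  [2]
  a=22: none
  a=23: (23, -14, 42), (23, 14, 42)  [2]
  a=24..26: none
  a=27: (27, -2, 34), (27, 2, 34)  [2]
  a=28..34: none
Total reduced forms: 1 + 1 + 2 + 2 + 1 + 2 + 1 + 2 + 2 + 2 + 2 + 2 = 20
h = 20

20


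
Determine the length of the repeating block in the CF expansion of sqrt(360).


Run the CF algorithm for sqrt(360).
a_0 = floor(sqrt(360)) = 18; set m_0=0, q_0=1.
Recurrence: m' = q*a - m,  q' = (d - m'^2)/q,  a' = floor((a_0 + m')/q').
  step 1: m=18, q=36, a=1
  step 2: m=18, q=1, a=36
a_2 = 2*a_0 = 36, so the period closes here.
sqrt(360) = [18; 1, 36]
Period length = 2

2


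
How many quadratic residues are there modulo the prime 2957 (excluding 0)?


For prime p, the number of non-zero quadratic residues is (p-1)/2.
= (2957-1)/2
= 1478

1478


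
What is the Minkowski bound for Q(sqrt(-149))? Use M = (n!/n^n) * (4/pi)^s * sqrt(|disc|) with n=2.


d = -149, d mod 4 = 3, so disc(K) = 4d = -596; |disc(K)| = 596
Imaginary quadratic field, so n = 2, s = r2 = 1, r1 = 0
M = (n!/n^n) * (4/pi)^s * sqrt(|disc(K)|) = (2!/2^2) * (4/pi)^1 * sqrt(596)
= 0.5 * 1.273240 * 24.413111
= 15.5419

15.5419


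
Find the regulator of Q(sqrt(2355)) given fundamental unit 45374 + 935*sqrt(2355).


epsilon = 45374 + 935*sqrt(2355)
= 90748.0000
R = ln(90748.0000)
= 11.4158

11.4158


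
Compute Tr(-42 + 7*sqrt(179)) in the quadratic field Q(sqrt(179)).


Tr(a + b*sqrt(d)) = (a + b*sqrt(d)) + (a - b*sqrt(d)) = 2a
= 2 * (-42)
= -84

-84


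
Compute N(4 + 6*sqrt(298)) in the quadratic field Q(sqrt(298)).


N(a + b*sqrt(d)) = a^2 - d*b^2
= (4)^2 - (298)*(6)^2
= 16 - 10728
= -10712

-10712


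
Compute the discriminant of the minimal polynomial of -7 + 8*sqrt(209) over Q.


The element -7 + 8*sqrt(209) has minimal polynomial:
x^2 + 14*x - 13327
Discriminant = (14)^2 - 4*(-13327)
= 196 + 53308
= 53504

53504


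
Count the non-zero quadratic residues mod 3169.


For prime p, the number of non-zero quadratic residues is (p-1)/2.
= (3169-1)/2
= 1584

1584


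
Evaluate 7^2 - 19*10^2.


x^2 - d*y^2
= 7^2 - 19*10^2
= 49 - 1900
= -1851

-1851
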